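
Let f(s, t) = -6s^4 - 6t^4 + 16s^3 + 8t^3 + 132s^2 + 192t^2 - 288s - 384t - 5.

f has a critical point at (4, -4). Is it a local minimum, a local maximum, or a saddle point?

local maximum

The mixed partial ∂²f/∂s∂t is 0, so the Hessian at any point is diag(f_ss, f_tt) = diag(24(-3s^2 + 4s + 11), 24(-3t^2 + 2t + 16)).
At (4, -4): H = diag(-504, -960).
Both eigenvalues are negative, so H is negative definite: a local maximum.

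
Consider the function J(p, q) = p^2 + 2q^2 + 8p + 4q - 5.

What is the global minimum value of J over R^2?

-23

J(p,q) separates as A(p) + B(q) − 5, so its minimum is min A + min B − 5.
A'(p) = 2p + 8 vanishes at p ∈ {-4}; B'(q) = 4q + 4 vanishes at q ∈ {-1}.
Local minima of A (where A''>0): A(-4)=-16. Local minima of B: B(-1)=-2.
So the global minimum of J is A(-4) + B(-1) − 5 = -16 − 2 − 5 = -23, attained at (-4, -1).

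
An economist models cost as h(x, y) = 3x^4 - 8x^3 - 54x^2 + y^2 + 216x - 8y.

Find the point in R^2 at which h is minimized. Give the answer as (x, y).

(-3, 4)

h(x,y) separates as P(x) + Q(y), so its minimum is min P + min Q.
P'(x) = 12(x - 3)(x - 2)(x + 3) vanishes at x ∈ {-3, 2, 3}; Q'(y) = 2y - 8 vanishes at y ∈ {4}.
Local minima of P (where P''>0): P(-3)=-675, P(3)=189. Local minima of Q: Q(4)=-16.
So the global minimum of h is P(-3) + Q(4) = -675 − 16 = -691, attained at (-3, 4).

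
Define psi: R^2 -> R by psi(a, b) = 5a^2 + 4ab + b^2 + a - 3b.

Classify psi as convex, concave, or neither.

psi is quadratic, so its Hessian is the constant matrix H = [[10, 4], [4, 2]].
det(H) = 4, tr(H) = 12.
det(H) > 0 and tr(H) > 0, so H is positive definite everywhere: convex.

convex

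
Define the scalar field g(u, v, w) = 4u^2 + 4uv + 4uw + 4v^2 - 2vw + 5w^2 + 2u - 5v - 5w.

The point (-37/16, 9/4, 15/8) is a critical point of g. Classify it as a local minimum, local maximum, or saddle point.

local minimum

The Hessian is constant: H = [[8, 4, 4], [4, 8, -2], [4, -2, 10]].
Leading principal minors: Δ₁ = 8, Δ₂ = 48, Δ₃ = 256.
All leading minors are positive, so H is positive definite: a local minimum.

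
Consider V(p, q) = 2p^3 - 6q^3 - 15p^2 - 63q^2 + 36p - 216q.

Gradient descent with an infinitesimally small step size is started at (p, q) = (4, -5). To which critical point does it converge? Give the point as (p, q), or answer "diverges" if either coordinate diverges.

V is separable, so gradient descent decouples: p follows -∂V/∂p, q follows -∂V/∂q.
∂V/∂p = 6(p - 3)(p - 2); at p=4 this is 12, so p decreases.
∂V/∂q = -18(q + 3)(q + 4); at q=-5 this is -36, so q increases.
p converges to its nearest critical value 3 (a local min of the p-part); q converges to -4. The iterate converges to (3, -4).

(3, -4)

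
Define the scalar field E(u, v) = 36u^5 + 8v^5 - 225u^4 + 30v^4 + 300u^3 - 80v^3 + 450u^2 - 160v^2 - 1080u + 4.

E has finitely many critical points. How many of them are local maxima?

4

E separates as a function of u plus a function of v, so ∇E=0 decouples.
∂E/∂u = 180(u - 3)(u - 2)(u - 1)(u + 1) = 0 at u ∈ {-1, 1, 2, 3}; ∂E/∂v = 40v(v - 2)(v + 1)(v + 4) = 0 at v ∈ {-4, -1, 0, 2}.
The Hessian is diagonal: diag(E_uu, E_vv). Second derivatives: E_uu(-1)=-4320, E_uu(1)=720, E_uu(2)=-540, E_uu(3)=1440; E_vv(-4)=-2880, E_vv(-1)=360, E_vv(0)=-320, E_vv(2)=1440.
Local maxima occur where both diagonal entries negative: (-1, -4), (-1, 0), (2, -4), (2, 0). Count: 4.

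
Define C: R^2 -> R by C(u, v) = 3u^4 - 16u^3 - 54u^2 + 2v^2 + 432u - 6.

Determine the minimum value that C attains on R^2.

C(u,v) separates as P(u) + Q(v) − 6, so its minimum is min P + min Q − 6.
P'(u) = 12(u - 4)(u - 3)(u + 3) vanishes at u ∈ {-3, 3, 4}; Q'(v) = 4v vanishes at v ∈ {0}.
Local minima of P (where P''>0): P(-3)=-1107, P(4)=608. Local minima of Q: Q(0)=0.
So the global minimum of C is P(-3) + Q(0) − 6 = -1107 + 0 − 6 = -1113, attained at (-3, 0).

-1113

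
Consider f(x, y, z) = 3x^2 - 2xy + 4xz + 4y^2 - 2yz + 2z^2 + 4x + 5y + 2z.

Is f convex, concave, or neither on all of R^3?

f is quadratic, so its Hessian is the constant matrix H = [[6, -2, 4], [-2, 8, -2], [4, -2, 4]].
Leading principal minors: 6, 44, 56.
All positive ⇒ H ≻ 0 ⇒ convex.

convex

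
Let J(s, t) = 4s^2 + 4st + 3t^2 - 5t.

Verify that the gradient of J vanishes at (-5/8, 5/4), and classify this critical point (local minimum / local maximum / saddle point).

∇J = (8s + 4t, 4s + 6t - 5); substituting (-5/8, 5/4) gives ∇J = (0, 0), so (-5/8, 5/4) is indeed a critical point.
The Hessian of J is constant: H = [[8, 4], [4, 6]].
det(H) = 8·6 − 4² = 32.
det(H) > 0 and tr(H) = 14 > 0, so H is positive definite and the point is a local minimum.

local minimum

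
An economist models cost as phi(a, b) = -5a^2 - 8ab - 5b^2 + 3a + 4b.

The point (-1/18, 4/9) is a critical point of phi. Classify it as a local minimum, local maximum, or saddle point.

The Hessian of phi is constant: H = [[-10, -8], [-8, -10]].
det(H) = (-10)·(-10) − (-8)² = 36.
det(H) > 0 and tr(H) = -20 < 0, so H is negative definite and the point is a local maximum.

local maximum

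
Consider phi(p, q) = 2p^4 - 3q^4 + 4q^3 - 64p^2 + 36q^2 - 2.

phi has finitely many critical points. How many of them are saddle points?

5

phi separates as a function of p plus a function of q, so ∇phi=0 decouples.
∂phi/∂p = 8p(p - 4)(p + 4) = 0 at p ∈ {-4, 0, 4}; ∂phi/∂q = -12q(q - 3)(q + 2) = 0 at q ∈ {-2, 0, 3}.
The Hessian is diagonal: diag(phi_pp, phi_qq). Second derivatives: phi_pp(-4)=256, phi_pp(0)=-128, phi_pp(4)=256; phi_qq(-2)=-120, phi_qq(0)=72, phi_qq(3)=-180.
Saddle points occur where the two diagonal entries have opposite signs: (-4, -2), (-4, 3), (0, 0), (4, -2), (4, 3). Count: 5.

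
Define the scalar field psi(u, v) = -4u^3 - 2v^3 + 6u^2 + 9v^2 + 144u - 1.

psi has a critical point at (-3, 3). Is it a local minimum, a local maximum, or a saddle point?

saddle point

The mixed partial ∂²psi/∂u∂v is 0, so the Hessian at any point is diag(psi_uu, psi_vv) = diag(12(-2u + 1), 6(-2v + 3)).
At (-3, 3): H = diag(84, -18).
The eigenvalues have opposite signs, so H is indefinite: a saddle point.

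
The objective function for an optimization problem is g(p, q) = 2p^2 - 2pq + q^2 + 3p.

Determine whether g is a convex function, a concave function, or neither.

convex

g is quadratic, so its Hessian is the constant matrix H = [[4, -2], [-2, 2]].
det(H) = 4, tr(H) = 6.
det(H) > 0 and tr(H) > 0, so H is positive definite everywhere: convex.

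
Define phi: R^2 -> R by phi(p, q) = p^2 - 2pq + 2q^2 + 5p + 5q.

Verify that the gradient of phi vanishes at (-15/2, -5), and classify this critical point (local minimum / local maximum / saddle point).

∇phi = (2p - 2q + 5, -2p + 4q + 5); substituting (-15/2, -5) gives ∇phi = (0, 0), so (-15/2, -5) is indeed a critical point.
The Hessian of phi is constant: H = [[2, -2], [-2, 4]].
det(H) = 2·4 − (-2)² = 4.
det(H) > 0 and tr(H) = 6 > 0, so H is positive definite and the point is a local minimum.

local minimum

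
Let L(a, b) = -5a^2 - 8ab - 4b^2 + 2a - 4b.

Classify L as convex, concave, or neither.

concave

L is quadratic, so its Hessian is the constant matrix H = [[-10, -8], [-8, -8]].
det(H) = 16, tr(H) = -18.
det(H) > 0 and tr(H) < 0, so H is negative definite everywhere: concave.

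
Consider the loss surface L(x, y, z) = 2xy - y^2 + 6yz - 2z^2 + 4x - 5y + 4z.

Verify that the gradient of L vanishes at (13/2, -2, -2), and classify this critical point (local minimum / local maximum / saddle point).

∇L = (2y + 4, 2x - 2y + 6z - 5, 6y - 4z + 4); substituting (13/2, -2, -2) gives ∇L = (0, 0, 0), so (13/2, -2, -2) is indeed a critical point.
The Hessian is constant: H = [[0, 2, 0], [2, -2, 6], [0, 6, -4]].
Leading principal minors: Δ₁ = 0, Δ₂ = -4, Δ₃ = 16.
The minors fit neither the all-positive nor the alternating-sign pattern, so H is indefinite: a saddle point.

saddle point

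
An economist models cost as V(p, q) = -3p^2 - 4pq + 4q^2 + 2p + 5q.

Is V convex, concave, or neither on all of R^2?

V is quadratic, so its Hessian is the constant matrix H = [[-6, -4], [-4, 8]].
det(H) = -64, tr(H) = 2.
det(H) < 0, so H is indefinite: neither convex nor concave.

neither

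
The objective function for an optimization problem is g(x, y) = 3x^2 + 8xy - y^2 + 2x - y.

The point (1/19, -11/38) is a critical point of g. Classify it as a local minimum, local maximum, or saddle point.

The Hessian of g is constant: H = [[6, 8], [8, -2]].
det(H) = 6·(-2) − 8² = -76.
Since det(H) < 0, H is indefinite and the critical point is a saddle point.

saddle point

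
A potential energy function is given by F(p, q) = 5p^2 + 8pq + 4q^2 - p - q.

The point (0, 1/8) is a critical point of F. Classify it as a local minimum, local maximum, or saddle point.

The Hessian of F is constant: H = [[10, 8], [8, 8]].
det(H) = 10·8 − 8² = 16.
det(H) > 0 and tr(H) = 18 > 0, so H is positive definite and the point is a local minimum.

local minimum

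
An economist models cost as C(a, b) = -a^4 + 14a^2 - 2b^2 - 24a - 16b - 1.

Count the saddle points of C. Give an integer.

1

C separates as a function of a plus a function of b, so ∇C=0 decouples.
∂C/∂a = -4(a - 2)(a - 1)(a + 3) = 0 at a ∈ {-3, 1, 2}; ∂C/∂b = -4(b + 4) = 0 at b ∈ {-4}.
The Hessian is diagonal: diag(C_aa, C_bb). Second derivatives: C_aa(-3)=-80, C_aa(1)=16, C_aa(2)=-20; C_bb(-4)=-4.
Saddle points occur where the two diagonal entries have opposite signs: (1, -4). Count: 1.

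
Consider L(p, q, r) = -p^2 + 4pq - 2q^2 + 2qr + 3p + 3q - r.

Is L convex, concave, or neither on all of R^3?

L is quadratic, so its Hessian is the constant matrix H = [[-2, 4, 0], [4, -4, 2], [0, 2, 0]].
Leading principal minors: -2, -8, 8.
Neither pattern holds ⇒ H is indefinite ⇒ neither convex nor concave.

neither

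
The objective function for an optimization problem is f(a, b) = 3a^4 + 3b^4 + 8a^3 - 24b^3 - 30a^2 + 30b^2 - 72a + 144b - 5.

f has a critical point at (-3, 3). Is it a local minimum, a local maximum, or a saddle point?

saddle point

The mixed partial ∂²f/∂a∂b is 0, so the Hessian at any point is diag(f_aa, f_bb) = diag(12(3a^2 + 4a - 5), 12(3b^2 - 12b + 5)).
At (-3, 3): H = diag(120, -48).
The eigenvalues have opposite signs, so H is indefinite: a saddle point.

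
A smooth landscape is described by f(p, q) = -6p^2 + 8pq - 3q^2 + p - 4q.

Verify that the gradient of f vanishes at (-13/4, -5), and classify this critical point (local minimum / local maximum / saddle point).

local maximum

∇f = (-12p + 8q + 1, 8p - 6q - 4); substituting (-13/4, -5) gives ∇f = (0, 0), so (-13/4, -5) is indeed a critical point.
The Hessian of f is constant: H = [[-12, 8], [8, -6]].
det(H) = (-12)·(-6) − 8² = 8.
det(H) > 0 and tr(H) = -18 < 0, so H is negative definite and the point is a local maximum.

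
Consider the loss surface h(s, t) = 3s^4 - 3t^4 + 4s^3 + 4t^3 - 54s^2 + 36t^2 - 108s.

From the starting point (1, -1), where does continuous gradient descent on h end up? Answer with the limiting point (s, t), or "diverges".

(3, 0)

h is separable, so gradient descent decouples: s follows -∂h/∂s, t follows -∂h/∂t.
∂h/∂s = 12(s - 3)(s + 1)(s + 3); at s=1 this is -192, so s increases.
∂h/∂t = -12t(t - 3)(t + 2); at t=-1 this is -48, so t increases.
s converges to its nearest critical value 3 (a local min of the s-part); t converges to 0. The iterate converges to (3, 0).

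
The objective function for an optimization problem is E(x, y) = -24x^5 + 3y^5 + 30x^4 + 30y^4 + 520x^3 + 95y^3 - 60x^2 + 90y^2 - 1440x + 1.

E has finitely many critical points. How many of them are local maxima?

4

E separates as a function of x plus a function of y, so ∇E=0 decouples.
∂E/∂x = -120(x - 4)(x - 1)(x + 1)(x + 3) = 0 at x ∈ {-3, -1, 1, 4}; ∂E/∂y = 15y(y + 1)(y + 3)(y + 4) = 0 at y ∈ {-4, -3, -1, 0}.
The Hessian is diagonal: diag(E_xx, E_yy). Second derivatives: E_xx(-3)=6720, E_xx(-1)=-2400, E_xx(1)=2880, E_xx(4)=-12600; E_yy(-4)=-180, E_yy(-3)=90, E_yy(-1)=-90, E_yy(0)=180.
Local maxima occur where both diagonal entries negative: (-1, -4), (-1, -1), (4, -4), (4, -1). Count: 4.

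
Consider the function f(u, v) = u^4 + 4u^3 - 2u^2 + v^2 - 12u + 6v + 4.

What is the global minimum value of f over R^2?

-14

f(u,v) separates as P(u) + Q(v) + 4, so its minimum is min P + min Q + 4.
P'(u) = 4(u - 1)(u + 1)(u + 3) vanishes at u ∈ {-3, -1, 1}; Q'(v) = 2v + 6 vanishes at v ∈ {-3}.
Local minima of P (where P''>0): P(-3)=-9, P(1)=-9. Local minima of Q: Q(-3)=-9.
So the global minimum of f is P(-3) + Q(-3) + 4 = -9 − 9 + 4 = -14, attained at (-3, -3).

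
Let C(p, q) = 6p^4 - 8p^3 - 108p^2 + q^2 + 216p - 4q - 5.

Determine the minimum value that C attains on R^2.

C(p,q) separates as A(p) + B(q) − 5, so its minimum is min A + min B − 5.
A'(p) = 24(p - 3)(p - 1)(p + 3) vanishes at p ∈ {-3, 1, 3}; B'(q) = 2q - 4 vanishes at q ∈ {2}.
Local minima of A (where A''>0): A(-3)=-918, A(3)=-54. Local minima of B: B(2)=-4.
So the global minimum of C is A(-3) + B(2) − 5 = -918 − 4 − 5 = -927, attained at (-3, 2).

-927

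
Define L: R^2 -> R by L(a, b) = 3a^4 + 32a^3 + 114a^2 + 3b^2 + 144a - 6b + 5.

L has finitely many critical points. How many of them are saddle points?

L separates as a function of a plus a function of b, so ∇L=0 decouples.
∂L/∂a = 12(a + 1)(a + 3)(a + 4) = 0 at a ∈ {-4, -3, -1}; ∂L/∂b = 6(b - 1) = 0 at b ∈ {1}.
The Hessian is diagonal: diag(L_aa, L_bb). Second derivatives: L_aa(-4)=36, L_aa(-3)=-24, L_aa(-1)=72; L_bb(1)=6.
Saddle points occur where the two diagonal entries have opposite signs: (-3, 1). Count: 1.

1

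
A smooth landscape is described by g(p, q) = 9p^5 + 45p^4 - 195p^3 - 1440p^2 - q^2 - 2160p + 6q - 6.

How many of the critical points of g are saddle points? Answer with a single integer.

g separates as a function of p plus a function of q, so ∇g=0 decouples.
∂g/∂p = 45(p - 4)(p + 1)(p + 3)(p + 4) = 0 at p ∈ {-4, -3, -1, 4}; ∂g/∂q = -2(q - 3) = 0 at q ∈ {3}.
The Hessian is diagonal: diag(g_pp, g_qq). Second derivatives: g_pp(-4)=-1080, g_pp(-3)=630, g_pp(-1)=-1350, g_pp(4)=12600; g_qq(3)=-2.
Saddle points occur where the two diagonal entries have opposite signs: (-3, 3), (4, 3). Count: 2.

2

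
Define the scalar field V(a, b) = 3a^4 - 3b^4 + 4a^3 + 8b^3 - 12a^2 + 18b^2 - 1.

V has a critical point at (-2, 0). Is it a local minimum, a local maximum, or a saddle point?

The mixed partial ∂²V/∂a∂b is 0, so the Hessian at any point is diag(V_aa, V_bb) = diag(12(3a^2 + 2a - 2), 12(-3b^2 + 4b + 3)).
At (-2, 0): H = diag(72, 36).
Both eigenvalues are positive, so H is positive definite: a local minimum.

local minimum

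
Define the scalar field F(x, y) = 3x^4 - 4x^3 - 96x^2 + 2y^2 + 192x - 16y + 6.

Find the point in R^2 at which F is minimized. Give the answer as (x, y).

F(x,y) separates as P(x) + Q(y) + 6, so its minimum is min P + min Q + 6.
P'(x) = 12(x - 4)(x - 1)(x + 4) vanishes at x ∈ {-4, 1, 4}; Q'(y) = 4y - 16 vanishes at y ∈ {4}.
Local minima of P (where P''>0): P(-4)=-1280, P(4)=-256. Local minima of Q: Q(4)=-32.
So the global minimum of F is P(-4) + Q(4) + 6 = -1280 − 32 + 6 = -1306, attained at (-4, 4).

(-4, 4)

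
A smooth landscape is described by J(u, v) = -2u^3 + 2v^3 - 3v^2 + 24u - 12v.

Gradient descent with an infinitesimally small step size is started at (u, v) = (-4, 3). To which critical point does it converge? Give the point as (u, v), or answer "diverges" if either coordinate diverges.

J is separable, so gradient descent decouples: u follows -∂J/∂u, v follows -∂J/∂v.
∂J/∂u = -6(u - 2)(u + 2); at u=-4 this is -72, so u increases.
∂J/∂v = 6(v - 2)(v + 1); at v=3 this is 24, so v decreases.
u converges to its nearest critical value -2 (a local min of the u-part); v converges to 2. The iterate converges to (-2, 2).

(-2, 2)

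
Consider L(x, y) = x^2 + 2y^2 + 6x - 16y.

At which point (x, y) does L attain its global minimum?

L(x,y) separates as P(x) + Q(y), so its minimum is min P + min Q.
P'(x) = 2x + 6 vanishes at x ∈ {-3}; Q'(y) = 4y - 16 vanishes at y ∈ {4}.
Local minima of P (where P''>0): P(-3)=-9. Local minima of Q: Q(4)=-32.
So the global minimum of L is P(-3) + Q(4) = -9 − 32 = -41, attained at (-3, 4).

(-3, 4)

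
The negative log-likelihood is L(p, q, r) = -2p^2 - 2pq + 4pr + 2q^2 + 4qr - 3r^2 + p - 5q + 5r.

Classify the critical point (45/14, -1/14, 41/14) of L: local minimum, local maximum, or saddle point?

The Hessian is constant: H = [[-4, -2, 4], [-2, 4, 4], [4, 4, -6]].
Leading principal minors: Δ₁ = -4, Δ₂ = -20, Δ₃ = 56.
The minors fit neither the all-positive nor the alternating-sign pattern, so H is indefinite: a saddle point.

saddle point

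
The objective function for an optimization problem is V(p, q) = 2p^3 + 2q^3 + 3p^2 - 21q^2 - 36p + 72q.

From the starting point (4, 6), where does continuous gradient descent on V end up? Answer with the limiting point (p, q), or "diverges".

V is separable, so gradient descent decouples: p follows -∂V/∂p, q follows -∂V/∂q.
∂V/∂p = 6(p - 2)(p + 3); at p=4 this is 84, so p decreases.
∂V/∂q = 6(q - 4)(q - 3); at q=6 this is 36, so q decreases.
p converges to its nearest critical value 2 (a local min of the p-part); q converges to 4. The iterate converges to (2, 4).

(2, 4)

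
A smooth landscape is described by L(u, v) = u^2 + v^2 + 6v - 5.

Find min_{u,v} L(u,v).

-14

L(u,v) separates as P(u) + Q(v) − 5, so its minimum is min P + min Q − 5.
P'(u) = 2u vanishes at u ∈ {0}; Q'(v) = 2v + 6 vanishes at v ∈ {-3}.
Local minima of P (where P''>0): P(0)=0. Local minima of Q: Q(-3)=-9.
So the global minimum of L is P(0) + Q(-3) − 5 = 0 − 9 − 5 = -14, attained at (0, -3).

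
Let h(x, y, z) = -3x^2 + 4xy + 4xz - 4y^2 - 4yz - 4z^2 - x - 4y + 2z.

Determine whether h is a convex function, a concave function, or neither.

concave

h is quadratic, so its Hessian is the constant matrix H = [[-6, 4, 4], [4, -8, -4], [4, -4, -8]].
Leading principal minors: -6, 32, -160.
Signs alternate −, +, − ⇒ H ≺ 0 ⇒ concave.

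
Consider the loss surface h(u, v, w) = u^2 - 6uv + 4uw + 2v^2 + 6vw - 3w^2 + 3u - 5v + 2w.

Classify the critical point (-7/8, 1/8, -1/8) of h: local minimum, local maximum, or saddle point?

The Hessian is constant: H = [[2, -6, 4], [-6, 4, 6], [4, 6, -6]].
Leading principal minors: Δ₁ = 2, Δ₂ = -28, Δ₃ = -256.
The minors fit neither the all-positive nor the alternating-sign pattern, so H is indefinite: a saddle point.

saddle point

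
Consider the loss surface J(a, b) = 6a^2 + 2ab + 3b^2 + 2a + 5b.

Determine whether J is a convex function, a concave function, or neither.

convex

J is quadratic, so its Hessian is the constant matrix H = [[12, 2], [2, 6]].
det(H) = 68, tr(H) = 18.
det(H) > 0 and tr(H) > 0, so H is positive definite everywhere: convex.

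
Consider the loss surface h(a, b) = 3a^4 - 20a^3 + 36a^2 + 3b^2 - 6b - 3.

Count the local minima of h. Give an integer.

h separates as a function of a plus a function of b, so ∇h=0 decouples.
∂h/∂a = 12a(a - 3)(a - 2) = 0 at a ∈ {0, 2, 3}; ∂h/∂b = 6(b - 1) = 0 at b ∈ {1}.
The Hessian is diagonal: diag(h_aa, h_bb). Second derivatives: h_aa(0)=72, h_aa(2)=-24, h_aa(3)=36; h_bb(1)=6.
Local minima occur where both diagonal entries positive: (0, 1), (3, 1). Count: 2.

2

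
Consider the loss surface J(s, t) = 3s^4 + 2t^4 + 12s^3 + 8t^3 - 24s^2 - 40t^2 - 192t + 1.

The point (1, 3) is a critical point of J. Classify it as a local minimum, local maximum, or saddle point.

The mixed partial ∂²J/∂s∂t is 0, so the Hessian at any point is diag(J_ss, J_tt) = diag(12(3s^2 + 6s - 4), 8(3t^2 + 6t - 10)).
At (1, 3): H = diag(60, 280).
Both eigenvalues are positive, so H is positive definite: a local minimum.

local minimum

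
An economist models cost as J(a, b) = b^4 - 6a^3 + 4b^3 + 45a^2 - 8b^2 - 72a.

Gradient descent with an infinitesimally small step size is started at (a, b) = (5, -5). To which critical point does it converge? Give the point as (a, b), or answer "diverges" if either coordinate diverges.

diverges

J is separable, so gradient descent decouples: a follows -∂J/∂a, b follows -∂J/∂b.
∂J/∂a = -18(a - 4)(a - 1); at a=5 this is -72, so a increases.
∂J/∂b = 4b(b - 1)(b + 4); at b=-5 this is -120, so b increases.
The a-coordinate has no critical point in that direction and runs off to infinity.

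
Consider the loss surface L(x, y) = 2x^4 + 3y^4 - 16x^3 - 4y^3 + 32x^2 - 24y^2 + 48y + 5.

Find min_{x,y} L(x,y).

-107

L(x,y) separates as P(x) + Q(y) + 5, so its minimum is min P + min Q + 5.
P'(x) = 8x(x - 4)(x - 2) vanishes at x ∈ {0, 2, 4}; Q'(y) = 12(y - 2)(y - 1)(y + 2) vanishes at y ∈ {-2, 1, 2}.
Local minima of P (where P''>0): P(0)=0, P(4)=0. Local minima of Q: Q(-2)=-112, Q(2)=16.
So the global minimum of L is P(0) + Q(-2) + 5 = 0 − 112 + 5 = -107, attained at (0, -2).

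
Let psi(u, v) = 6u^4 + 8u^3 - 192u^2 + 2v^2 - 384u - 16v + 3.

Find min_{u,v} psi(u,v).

-2589

psi(u,v) separates as P(u) + Q(v) + 3, so its minimum is min P + min Q + 3.
P'(u) = 24(u - 4)(u + 1)(u + 4) vanishes at u ∈ {-4, -1, 4}; Q'(v) = 4v - 16 vanishes at v ∈ {4}.
Local minima of P (where P''>0): P(-4)=-512, P(4)=-2560. Local minima of Q: Q(4)=-32.
So the global minimum of psi is P(4) + Q(4) + 3 = -2560 − 32 + 3 = -2589, attained at (4, 4).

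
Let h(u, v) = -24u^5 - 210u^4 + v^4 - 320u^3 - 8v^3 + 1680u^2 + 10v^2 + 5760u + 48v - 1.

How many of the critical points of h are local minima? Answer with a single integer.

4

h separates as a function of u plus a function of v, so ∇h=0 decouples.
∂h/∂u = -120(u - 2)(u + 2)(u + 3)(u + 4) = 0 at u ∈ {-4, -3, -2, 2}; ∂h/∂v = 4(v - 4)(v - 3)(v + 1) = 0 at v ∈ {-1, 3, 4}.
The Hessian is diagonal: diag(h_uu, h_vv). Second derivatives: h_uu(-4)=1440, h_uu(-3)=-600, h_uu(-2)=960, h_uu(2)=-14400; h_vv(-1)=80, h_vv(3)=-16, h_vv(4)=20.
Local minima occur where both diagonal entries positive: (-4, -1), (-4, 4), (-2, -1), (-2, 4). Count: 4.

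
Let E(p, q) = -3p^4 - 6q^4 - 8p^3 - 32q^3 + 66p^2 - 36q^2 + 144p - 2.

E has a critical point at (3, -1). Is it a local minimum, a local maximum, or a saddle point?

saddle point

The mixed partial ∂²E/∂p∂q is 0, so the Hessian at any point is diag(E_pp, E_qq) = diag(12(-3p^2 - 4p + 11), -24(3q^2 + 8q + 3)).
At (3, -1): H = diag(-336, 48).
The eigenvalues have opposite signs, so H is indefinite: a saddle point.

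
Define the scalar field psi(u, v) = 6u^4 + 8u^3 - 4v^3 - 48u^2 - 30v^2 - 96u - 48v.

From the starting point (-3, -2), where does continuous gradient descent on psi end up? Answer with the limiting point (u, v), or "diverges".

(-2, -4)

psi is separable, so gradient descent decouples: u follows -∂psi/∂u, v follows -∂psi/∂v.
∂psi/∂u = 24(u - 2)(u + 1)(u + 2); at u=-3 this is -240, so u increases.
∂psi/∂v = -12(v + 1)(v + 4); at v=-2 this is 24, so v decreases.
u converges to its nearest critical value -2 (a local min of the u-part); v converges to -4. The iterate converges to (-2, -4).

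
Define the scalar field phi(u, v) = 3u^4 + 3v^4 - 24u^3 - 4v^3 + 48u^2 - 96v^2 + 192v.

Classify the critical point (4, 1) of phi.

The mixed partial ∂²phi/∂u∂v is 0, so the Hessian at any point is diag(phi_uu, phi_vv) = diag(12(3u^2 - 12u + 8), 12(3v^2 - 2v - 16)).
At (4, 1): H = diag(96, -180).
The eigenvalues have opposite signs, so H is indefinite: a saddle point.

saddle point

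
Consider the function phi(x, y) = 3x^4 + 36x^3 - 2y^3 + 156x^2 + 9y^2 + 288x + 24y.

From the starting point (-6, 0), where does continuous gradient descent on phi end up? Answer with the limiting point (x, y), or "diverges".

(-4, -1)

phi is separable, so gradient descent decouples: x follows -∂phi/∂x, y follows -∂phi/∂y.
∂phi/∂x = 12(x + 2)(x + 3)(x + 4); at x=-6 this is -288, so x increases.
∂phi/∂y = -6(y - 4)(y + 1); at y=0 this is 24, so y decreases.
x converges to its nearest critical value -4 (a local min of the x-part); y converges to -1. The iterate converges to (-4, -1).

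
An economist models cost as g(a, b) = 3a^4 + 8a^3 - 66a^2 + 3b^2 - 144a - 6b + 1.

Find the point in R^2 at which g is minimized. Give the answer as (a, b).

g(a,b) separates as P(a) + Q(b) + 1, so its minimum is min P + min Q + 1.
P'(a) = 12(a - 3)(a + 1)(a + 4) vanishes at a ∈ {-4, -1, 3}; Q'(b) = 6b - 6 vanishes at b ∈ {1}.
Local minima of P (where P''>0): P(-4)=-224, P(3)=-567. Local minima of Q: Q(1)=-3.
So the global minimum of g is P(3) + Q(1) + 1 = -567 − 3 + 1 = -569, attained at (3, 1).

(3, 1)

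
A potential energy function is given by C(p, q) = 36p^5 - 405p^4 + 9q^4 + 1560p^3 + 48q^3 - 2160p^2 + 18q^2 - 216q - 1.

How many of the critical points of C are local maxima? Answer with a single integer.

2

C separates as a function of p plus a function of q, so ∇C=0 decouples.
∂C/∂p = 180p(p - 4)(p - 3)(p - 2) = 0 at p ∈ {0, 2, 3, 4}; ∂C/∂q = 36(q - 1)(q + 2)(q + 3) = 0 at q ∈ {-3, -2, 1}.
The Hessian is diagonal: diag(C_pp, C_qq). Second derivatives: C_pp(0)=-4320, C_pp(2)=720, C_pp(3)=-540, C_pp(4)=1440; C_qq(-3)=144, C_qq(-2)=-108, C_qq(1)=432.
Local maxima occur where both diagonal entries negative: (0, -2), (3, -2). Count: 2.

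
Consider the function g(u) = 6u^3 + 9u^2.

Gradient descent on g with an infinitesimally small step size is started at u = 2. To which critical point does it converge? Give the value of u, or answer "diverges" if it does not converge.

g'(u) = 18u(u + 1), so g'(2) = 108.
Gradient descent moves in the -g' direction, i.e. u is decreasing.
The nearest critical point in that direction is u = 0, where g'' = 18 > 0 (a local minimum). The iterate converges there.

0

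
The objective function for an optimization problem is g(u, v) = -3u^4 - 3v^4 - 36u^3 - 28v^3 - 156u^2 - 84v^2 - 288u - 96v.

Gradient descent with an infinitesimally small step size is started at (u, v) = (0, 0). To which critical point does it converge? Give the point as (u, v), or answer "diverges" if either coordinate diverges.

diverges

g is separable, so gradient descent decouples: u follows -∂g/∂u, v follows -∂g/∂v.
∂g/∂u = -12(u + 2)(u + 3)(u + 4); at u=0 this is -288, so u increases.
∂g/∂v = -12(v + 1)(v + 2)(v + 4); at v=0 this is -96, so v increases.
The u-coordinate has no critical point in that direction and runs off to infinity.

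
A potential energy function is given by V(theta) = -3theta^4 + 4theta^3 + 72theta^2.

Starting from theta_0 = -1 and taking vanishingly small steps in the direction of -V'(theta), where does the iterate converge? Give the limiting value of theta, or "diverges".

V'(theta) = -12theta(theta - 4)(theta + 3), so V'(-1) = -120.
Gradient descent moves in the -V' direction, i.e. theta is increasing.
The nearest critical point in that direction is theta = 0, where V'' = 144 > 0 (a local minimum). The iterate converges there.

0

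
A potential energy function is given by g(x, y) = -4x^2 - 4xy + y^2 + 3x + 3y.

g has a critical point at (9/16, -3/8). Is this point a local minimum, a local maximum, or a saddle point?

The Hessian of g is constant: H = [[-8, -4], [-4, 2]].
det(H) = (-8)·2 − (-4)² = -32.
Since det(H) < 0, H is indefinite and the critical point is a saddle point.

saddle point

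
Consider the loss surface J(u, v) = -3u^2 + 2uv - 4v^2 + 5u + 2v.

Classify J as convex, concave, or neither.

concave

J is quadratic, so its Hessian is the constant matrix H = [[-6, 2], [2, -8]].
det(H) = 44, tr(H) = -14.
det(H) > 0 and tr(H) < 0, so H is negative definite everywhere: concave.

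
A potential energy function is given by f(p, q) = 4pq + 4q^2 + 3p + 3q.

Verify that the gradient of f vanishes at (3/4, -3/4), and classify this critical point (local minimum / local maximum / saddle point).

saddle point

∇f = (4q + 3, 4p + 8q + 3); substituting (3/4, -3/4) gives ∇f = (0, 0), so (3/4, -3/4) is indeed a critical point.
The Hessian of f is constant: H = [[0, 4], [4, 8]].
det(H) = 0·8 − 4² = -16.
Since det(H) < 0, H is indefinite and the critical point is a saddle point.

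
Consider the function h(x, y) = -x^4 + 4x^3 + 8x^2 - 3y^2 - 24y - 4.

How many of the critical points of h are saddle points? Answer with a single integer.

h separates as a function of x plus a function of y, so ∇h=0 decouples.
∂h/∂x = -4x(x - 4)(x + 1) = 0 at x ∈ {-1, 0, 4}; ∂h/∂y = -6(y + 4) = 0 at y ∈ {-4}.
The Hessian is diagonal: diag(h_xx, h_yy). Second derivatives: h_xx(-1)=-20, h_xx(0)=16, h_xx(4)=-80; h_yy(-4)=-6.
Saddle points occur where the two diagonal entries have opposite signs: (0, -4). Count: 1.

1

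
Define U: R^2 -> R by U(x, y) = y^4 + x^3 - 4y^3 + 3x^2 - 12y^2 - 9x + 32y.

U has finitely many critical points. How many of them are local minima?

2

U separates as a function of x plus a function of y, so ∇U=0 decouples.
∂U/∂x = 3(x - 1)(x + 3) = 0 at x ∈ {-3, 1}; ∂U/∂y = 4(y - 4)(y - 1)(y + 2) = 0 at y ∈ {-2, 1, 4}.
The Hessian is diagonal: diag(U_xx, U_yy). Second derivatives: U_xx(-3)=-12, U_xx(1)=12; U_yy(-2)=72, U_yy(1)=-36, U_yy(4)=72.
Local minima occur where both diagonal entries positive: (1, -2), (1, 4). Count: 2.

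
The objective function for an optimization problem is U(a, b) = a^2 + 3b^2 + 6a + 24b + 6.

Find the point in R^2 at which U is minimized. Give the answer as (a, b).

(-3, -4)

U(a,b) separates as P(a) + Q(b) + 6, so its minimum is min P + min Q + 6.
P'(a) = 2a + 6 vanishes at a ∈ {-3}; Q'(b) = 6b + 24 vanishes at b ∈ {-4}.
Local minima of P (where P''>0): P(-3)=-9. Local minima of Q: Q(-4)=-48.
So the global minimum of U is P(-3) + Q(-4) + 6 = -9 − 48 + 6 = -51, attained at (-3, -4).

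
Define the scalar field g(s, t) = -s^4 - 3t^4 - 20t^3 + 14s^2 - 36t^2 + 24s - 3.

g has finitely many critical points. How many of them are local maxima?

4

g separates as a function of s plus a function of t, so ∇g=0 decouples.
∂g/∂s = -4(s - 3)(s + 1)(s + 2) = 0 at s ∈ {-2, -1, 3}; ∂g/∂t = -12t(t + 2)(t + 3) = 0 at t ∈ {-3, -2, 0}.
The Hessian is diagonal: diag(g_ss, g_tt). Second derivatives: g_ss(-2)=-20, g_ss(-1)=16, g_ss(3)=-80; g_tt(-3)=-36, g_tt(-2)=24, g_tt(0)=-72.
Local maxima occur where both diagonal entries negative: (-2, -3), (-2, 0), (3, -3), (3, 0). Count: 4.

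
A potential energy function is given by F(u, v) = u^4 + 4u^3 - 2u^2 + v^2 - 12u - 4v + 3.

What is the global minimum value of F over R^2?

F(u,v) separates as P(u) + Q(v) + 3, so its minimum is min P + min Q + 3.
P'(u) = 4(u - 1)(u + 1)(u + 3) vanishes at u ∈ {-3, -1, 1}; Q'(v) = 2v - 4 vanishes at v ∈ {2}.
Local minima of P (where P''>0): P(-3)=-9, P(1)=-9. Local minima of Q: Q(2)=-4.
So the global minimum of F is P(-3) + Q(2) + 3 = -9 − 4 + 3 = -10, attained at (-3, 2).

-10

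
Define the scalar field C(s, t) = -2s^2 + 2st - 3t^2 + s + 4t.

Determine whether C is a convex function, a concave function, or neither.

concave

C is quadratic, so its Hessian is the constant matrix H = [[-4, 2], [2, -6]].
det(H) = 20, tr(H) = -10.
det(H) > 0 and tr(H) < 0, so H is negative definite everywhere: concave.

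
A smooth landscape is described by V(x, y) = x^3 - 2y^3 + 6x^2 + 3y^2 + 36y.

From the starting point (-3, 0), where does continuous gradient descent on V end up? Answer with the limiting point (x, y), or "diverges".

V is separable, so gradient descent decouples: x follows -∂V/∂x, y follows -∂V/∂y.
∂V/∂x = 3x(x + 4); at x=-3 this is -9, so x increases.
∂V/∂y = -6(y - 3)(y + 2); at y=0 this is 36, so y decreases.
x converges to its nearest critical value 0 (a local min of the x-part); y converges to -2. The iterate converges to (0, -2).

(0, -2)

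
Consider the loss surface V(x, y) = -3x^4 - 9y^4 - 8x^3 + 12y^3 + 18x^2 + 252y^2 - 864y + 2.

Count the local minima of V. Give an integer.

V separates as a function of x plus a function of y, so ∇V=0 decouples.
∂V/∂x = -12x(x - 1)(x + 3) = 0 at x ∈ {-3, 0, 1}; ∂V/∂y = -36(y - 3)(y - 2)(y + 4) = 0 at y ∈ {-4, 2, 3}.
The Hessian is diagonal: diag(V_xx, V_yy). Second derivatives: V_xx(-3)=-144, V_xx(0)=36, V_xx(1)=-48; V_yy(-4)=-1512, V_yy(2)=216, V_yy(3)=-252.
Local minima occur where both diagonal entries positive: (0, 2). Count: 1.

1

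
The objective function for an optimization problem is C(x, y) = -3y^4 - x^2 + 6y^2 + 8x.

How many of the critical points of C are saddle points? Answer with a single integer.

1

C separates as a function of x plus a function of y, so ∇C=0 decouples.
∂C/∂x = -2(x - 4) = 0 at x ∈ {4}; ∂C/∂y = -12y(y - 1)(y + 1) = 0 at y ∈ {-1, 0, 1}.
The Hessian is diagonal: diag(C_xx, C_yy). Second derivatives: C_xx(4)=-2; C_yy(-1)=-24, C_yy(0)=12, C_yy(1)=-24.
Saddle points occur where the two diagonal entries have opposite signs: (4, 0). Count: 1.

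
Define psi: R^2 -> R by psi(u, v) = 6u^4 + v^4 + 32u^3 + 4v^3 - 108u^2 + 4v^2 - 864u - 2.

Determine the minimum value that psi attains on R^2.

psi(u,v) separates as P(u) + Q(v) − 2, so its minimum is min P + min Q − 2.
P'(u) = 24(u - 3)(u + 3)(u + 4) vanishes at u ∈ {-4, -3, 3}; Q'(v) = 4v(v + 1)(v + 2) vanishes at v ∈ {-2, -1, 0}.
Local minima of P (where P''>0): P(-4)=1216, P(3)=-2214. Local minima of Q: Q(-2)=0, Q(0)=0.
So the global minimum of psi is P(3) + Q(-2) − 2 = -2214 + 0 − 2 = -2216, attained at (3, -2).

-2216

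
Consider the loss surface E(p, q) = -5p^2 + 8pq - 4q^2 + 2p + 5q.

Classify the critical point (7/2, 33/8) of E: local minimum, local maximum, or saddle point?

local maximum

The Hessian of E is constant: H = [[-10, 8], [8, -8]].
det(H) = (-10)·(-8) − 8² = 16.
det(H) > 0 and tr(H) = -18 < 0, so H is negative definite and the point is a local maximum.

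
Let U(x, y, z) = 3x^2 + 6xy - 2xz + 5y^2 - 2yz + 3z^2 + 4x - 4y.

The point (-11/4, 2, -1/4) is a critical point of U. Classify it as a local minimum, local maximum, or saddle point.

local minimum

The Hessian is constant: H = [[6, 6, -2], [6, 10, -2], [-2, -2, 6]].
Leading principal minors: Δ₁ = 6, Δ₂ = 24, Δ₃ = 128.
All leading minors are positive, so H is positive definite: a local minimum.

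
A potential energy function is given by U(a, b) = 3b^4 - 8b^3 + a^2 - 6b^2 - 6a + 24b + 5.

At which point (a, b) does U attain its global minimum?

(3, -1)

U(a,b) separates as P(a) + Q(b) + 5, so its minimum is min P + min Q + 5.
P'(a) = 2a - 6 vanishes at a ∈ {3}; Q'(b) = 12(b - 2)(b - 1)(b + 1) vanishes at b ∈ {-1, 1, 2}.
Local minima of P (where P''>0): P(3)=-9. Local minima of Q: Q(-1)=-19, Q(2)=8.
So the global minimum of U is P(3) + Q(-1) + 5 = -9 − 19 + 5 = -23, attained at (3, -1).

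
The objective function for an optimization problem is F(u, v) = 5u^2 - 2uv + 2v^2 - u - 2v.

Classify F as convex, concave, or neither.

F is quadratic, so its Hessian is the constant matrix H = [[10, -2], [-2, 4]].
det(H) = 36, tr(H) = 14.
det(H) > 0 and tr(H) > 0, so H is positive definite everywhere: convex.

convex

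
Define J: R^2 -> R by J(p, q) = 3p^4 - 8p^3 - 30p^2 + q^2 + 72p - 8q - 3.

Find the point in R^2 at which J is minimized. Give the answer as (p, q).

J(p,q) separates as A(p) + B(q) − 3, so its minimum is min A + min B − 3.
A'(p) = 12(p - 3)(p - 1)(p + 2) vanishes at p ∈ {-2, 1, 3}; B'(q) = 2q - 8 vanishes at q ∈ {4}.
Local minima of A (where A''>0): A(-2)=-152, A(3)=-27. Local minima of B: B(4)=-16.
So the global minimum of J is A(-2) + B(4) − 3 = -152 − 16 − 3 = -171, attained at (-2, 4).

(-2, 4)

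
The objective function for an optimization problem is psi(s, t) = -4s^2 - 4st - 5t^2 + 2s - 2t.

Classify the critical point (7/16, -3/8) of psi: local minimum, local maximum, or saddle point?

The Hessian of psi is constant: H = [[-8, -4], [-4, -10]].
det(H) = (-8)·(-10) − (-4)² = 64.
det(H) > 0 and tr(H) = -18 < 0, so H is negative definite and the point is a local maximum.

local maximum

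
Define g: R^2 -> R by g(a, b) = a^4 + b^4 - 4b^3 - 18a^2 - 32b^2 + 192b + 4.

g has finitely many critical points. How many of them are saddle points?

g separates as a function of a plus a function of b, so ∇g=0 decouples.
∂g/∂a = 4a(a - 3)(a + 3) = 0 at a ∈ {-3, 0, 3}; ∂g/∂b = 4(b - 4)(b - 3)(b + 4) = 0 at b ∈ {-4, 3, 4}.
The Hessian is diagonal: diag(g_aa, g_bb). Second derivatives: g_aa(-3)=72, g_aa(0)=-36, g_aa(3)=72; g_bb(-4)=224, g_bb(3)=-28, g_bb(4)=32.
Saddle points occur where the two diagonal entries have opposite signs: (-3, 3), (0, -4), (0, 4), (3, 3). Count: 4.

4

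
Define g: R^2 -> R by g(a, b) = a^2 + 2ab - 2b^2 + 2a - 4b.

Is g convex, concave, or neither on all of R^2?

neither

g is quadratic, so its Hessian is the constant matrix H = [[2, 2], [2, -4]].
det(H) = -12, tr(H) = -2.
det(H) < 0, so H is indefinite: neither convex nor concave.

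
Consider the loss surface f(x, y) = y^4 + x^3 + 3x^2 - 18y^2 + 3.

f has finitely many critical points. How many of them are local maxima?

f separates as a function of x plus a function of y, so ∇f=0 decouples.
∂f/∂x = 3x(x + 2) = 0 at x ∈ {-2, 0}; ∂f/∂y = 4y(y - 3)(y + 3) = 0 at y ∈ {-3, 0, 3}.
The Hessian is diagonal: diag(f_xx, f_yy). Second derivatives: f_xx(-2)=-6, f_xx(0)=6; f_yy(-3)=72, f_yy(0)=-36, f_yy(3)=72.
Local maxima occur where both diagonal entries negative: (-2, 0). Count: 1.

1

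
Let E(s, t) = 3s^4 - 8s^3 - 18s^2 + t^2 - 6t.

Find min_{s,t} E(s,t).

-144

E(s,t) separates as P(s) + Q(t), so its minimum is min P + min Q.
P'(s) = 12s(s - 3)(s + 1) vanishes at s ∈ {-1, 0, 3}; Q'(t) = 2(t - 3) vanishes at t ∈ {3}.
Local minima of P (where P''>0): P(-1)=-7, P(3)=-135. Local minima of Q: Q(3)=-9.
So the global minimum of E is P(3) + Q(3) = -135 − 9 = -144, attained at (3, 3).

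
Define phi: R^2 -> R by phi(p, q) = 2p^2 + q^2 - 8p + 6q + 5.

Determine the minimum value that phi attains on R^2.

phi(p,q) separates as A(p) + B(q) + 5, so its minimum is min A + min B + 5.
A'(p) = 4p - 8 vanishes at p ∈ {2}; B'(q) = 2q + 6 vanishes at q ∈ {-3}.
Local minima of A (where A''>0): A(2)=-8. Local minima of B: B(-3)=-9.
So the global minimum of phi is A(2) + B(-3) + 5 = -8 − 9 + 5 = -12, attained at (2, -3).

-12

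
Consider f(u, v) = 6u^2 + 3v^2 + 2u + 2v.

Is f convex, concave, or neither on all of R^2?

f is quadratic, so its Hessian is the constant matrix H = [[12, 0], [0, 6]].
det(H) = 72, tr(H) = 18.
det(H) > 0 and tr(H) > 0, so H is positive definite everywhere: convex.

convex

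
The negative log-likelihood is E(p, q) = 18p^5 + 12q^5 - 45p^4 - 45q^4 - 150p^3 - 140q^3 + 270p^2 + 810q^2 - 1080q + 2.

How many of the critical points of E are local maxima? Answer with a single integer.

4

E separates as a function of p plus a function of q, so ∇E=0 decouples.
∂E/∂p = 90p(p - 3)(p - 1)(p + 2) = 0 at p ∈ {-2, 0, 1, 3}; ∂E/∂q = 60(q - 3)(q - 2)(q - 1)(q + 3) = 0 at q ∈ {-3, 1, 2, 3}.
The Hessian is diagonal: diag(E_pp, E_qq). Second derivatives: E_pp(-2)=-2700, E_pp(0)=540, E_pp(1)=-540, E_pp(3)=2700; E_qq(-3)=-7200, E_qq(1)=480, E_qq(2)=-300, E_qq(3)=720.
Local maxima occur where both diagonal entries negative: (-2, -3), (-2, 2), (1, -3), (1, 2). Count: 4.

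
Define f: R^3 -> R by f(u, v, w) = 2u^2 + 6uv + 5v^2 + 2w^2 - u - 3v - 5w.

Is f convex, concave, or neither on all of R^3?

f is quadratic, so its Hessian is the constant matrix H = [[4, 6, 0], [6, 10, 0], [0, 0, 4]].
Leading principal minors: 4, 4, 16.
All positive ⇒ H ≻ 0 ⇒ convex.

convex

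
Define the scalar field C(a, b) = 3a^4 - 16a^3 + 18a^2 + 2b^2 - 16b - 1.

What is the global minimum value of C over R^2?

-60

C(a,b) separates as P(a) + Q(b) − 1, so its minimum is min P + min Q − 1.
P'(a) = 12a(a - 3)(a - 1) vanishes at a ∈ {0, 1, 3}; Q'(b) = 4b - 16 vanishes at b ∈ {4}.
Local minima of P (where P''>0): P(0)=0, P(3)=-27. Local minima of Q: Q(4)=-32.
So the global minimum of C is P(3) + Q(4) − 1 = -27 − 32 − 1 = -60, attained at (3, 4).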